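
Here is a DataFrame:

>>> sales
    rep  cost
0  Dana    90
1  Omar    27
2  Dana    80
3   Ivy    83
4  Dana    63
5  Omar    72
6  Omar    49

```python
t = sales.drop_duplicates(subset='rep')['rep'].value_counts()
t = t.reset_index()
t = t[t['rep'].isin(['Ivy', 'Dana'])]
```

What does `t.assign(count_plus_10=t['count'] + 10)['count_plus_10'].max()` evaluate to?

11

drop duplicate rep (keep=first):
    rep  cost
0  Dana    90
1  Omar    27
3   Ivy    83
value_counts of rep:
rep
Dana    1
Omar    1
Ivy     1
Name: count, dtype: int64
reset_index():
    rep  count
0  Dana      1
1  Omar      1
2   Ivy      1
filter rows where rep in ['Ivy', 'Dana']:
    rep  count
0  Dana      1
2   Ivy      1
add column count_plus_10 = t['count'] + 10:
    rep  count  count_plus_10
0  Dana      1             11
2   Ivy      1             11
So max() = 11.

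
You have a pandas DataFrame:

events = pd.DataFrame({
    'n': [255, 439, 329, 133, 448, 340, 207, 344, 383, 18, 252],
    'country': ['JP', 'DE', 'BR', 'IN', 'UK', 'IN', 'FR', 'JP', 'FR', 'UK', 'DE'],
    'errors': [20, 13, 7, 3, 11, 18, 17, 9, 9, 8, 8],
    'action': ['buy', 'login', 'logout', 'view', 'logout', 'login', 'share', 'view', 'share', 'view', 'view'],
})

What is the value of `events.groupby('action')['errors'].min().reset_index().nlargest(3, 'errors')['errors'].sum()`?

42

group by action, min of errors:
action
buy       20
login     13
logout     7
share      9
view       3
Name: errors, dtype: int64
reset_index():
   action  errors
0     buy      20
1   login      13
2  logout       7
3   share       9
4    view       3
take 3 rows with largest errors:
  action  errors
0    buy      20
1  login      13
3  share       9
The sum of column 'errors' is 42.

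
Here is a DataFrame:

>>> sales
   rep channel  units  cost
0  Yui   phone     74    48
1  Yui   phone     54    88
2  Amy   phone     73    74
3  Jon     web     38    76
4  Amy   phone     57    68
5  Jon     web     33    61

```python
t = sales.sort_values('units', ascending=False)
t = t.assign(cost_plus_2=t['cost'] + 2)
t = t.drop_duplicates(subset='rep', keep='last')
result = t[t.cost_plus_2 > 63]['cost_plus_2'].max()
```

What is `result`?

90

sort by units descending:
   rep channel  units  cost
0  Yui   phone     74    48
2  Amy   phone     73    74
4  Amy   phone     57    68
1  Yui   phone     54    88
3  Jon     web     38    76
5  Jon     web     33    61
add column cost_plus_2 = t['cost'] + 2:
   rep channel  units  cost  cost_plus_2
0  Yui   phone     74    48           50
2  Amy   phone     73    74           76
4  Amy   phone     57    68           70
1  Yui   phone     54    88           90
3  Jon     web     38    76           78
5  Jon     web     33    61           63
drop duplicate rep (keep=last):
   rep channel  units  cost  cost_plus_2
4  Amy   phone     57    68           70
1  Yui   phone     54    88           90
5  Jon     web     33    61           63
filter rows where cost_plus_2 > 63:
   rep channel  units  cost  cost_plus_2
4  Amy   phone     57    68           70
1  Yui   phone     54    88           90
Then the max of column 'cost_plus_2': 90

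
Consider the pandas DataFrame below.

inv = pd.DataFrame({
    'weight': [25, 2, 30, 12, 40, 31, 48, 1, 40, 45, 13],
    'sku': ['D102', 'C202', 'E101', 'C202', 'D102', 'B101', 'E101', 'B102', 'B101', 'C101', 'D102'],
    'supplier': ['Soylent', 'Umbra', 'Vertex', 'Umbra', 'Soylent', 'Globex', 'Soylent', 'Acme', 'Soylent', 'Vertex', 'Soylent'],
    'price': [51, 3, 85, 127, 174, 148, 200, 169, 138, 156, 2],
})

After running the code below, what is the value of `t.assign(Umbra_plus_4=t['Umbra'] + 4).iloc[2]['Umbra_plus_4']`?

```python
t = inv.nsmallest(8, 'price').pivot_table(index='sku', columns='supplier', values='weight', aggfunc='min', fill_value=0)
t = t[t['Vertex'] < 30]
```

4

take 8 rows with smallest price:
    weight   sku supplier  price
10      13  D102  Soylent      2
1        2  C202    Umbra      3
0       25  D102  Soylent     51
2       30  E101   Vertex     85
3       12  C202    Umbra    127
8       40  B101  Soylent    138
5       31  B101   Globex    148
9       45  C101   Vertex    156
pivot: rows=sku, cols=supplier, min(weight):
supplier  Globex  Soylent  Umbra  Vertex
sku                                     
B101          31       40      0       0
C101           0        0      0      45
C202           0        0      2       0
D102           0       13      0       0
E101           0        0      0      30
filter rows where Vertex < 30:
supplier  Globex  Soylent  Umbra  Vertex
sku                                     
B101          31       40      0       0
C202           0        0      2       0
D102           0       13      0       0
add column Umbra_plus_4 = t['Umbra'] + 4:
supplier  Globex  Soylent  Umbra  Vertex  Umbra_plus_4
sku                                                   
B101          31       40      0       0             4
C202           0        0      2       0             6
D102           0       13      0       0             4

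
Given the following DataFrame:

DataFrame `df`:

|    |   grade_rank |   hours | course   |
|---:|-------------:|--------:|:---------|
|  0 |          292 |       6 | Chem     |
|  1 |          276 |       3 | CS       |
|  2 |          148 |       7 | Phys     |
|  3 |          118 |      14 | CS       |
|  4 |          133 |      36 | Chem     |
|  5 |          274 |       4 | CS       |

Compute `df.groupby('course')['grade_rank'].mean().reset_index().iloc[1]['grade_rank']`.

group by course, mean of grade_rank:
course
CS      222.666667
Chem    212.500000
Phys    148.000000
Name: grade_rank, dtype: float64
reset_index():
  course  grade_rank
0     CS  222.666667
1   Chem  212.500000
2   Phys  148.000000
The value at position 1, column 'grade_rank' is 212.5.

212.5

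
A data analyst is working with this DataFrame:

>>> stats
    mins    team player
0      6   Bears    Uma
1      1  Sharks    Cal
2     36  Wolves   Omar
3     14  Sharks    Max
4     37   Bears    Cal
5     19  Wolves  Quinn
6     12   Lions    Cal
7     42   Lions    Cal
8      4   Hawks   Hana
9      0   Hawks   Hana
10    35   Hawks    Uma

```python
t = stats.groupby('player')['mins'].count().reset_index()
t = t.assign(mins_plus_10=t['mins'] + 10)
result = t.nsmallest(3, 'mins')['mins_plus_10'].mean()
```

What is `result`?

group by player, count of mins:
player
Cal      4
Hana     2
Max      1
Omar     1
Quinn    1
Uma      2
Name: mins, dtype: int64
reset_index():
  player  mins
0    Cal     4
1   Hana     2
2    Max     1
3   Omar     1
4  Quinn     1
5    Uma     2
add column mins_plus_10 = t['mins'] + 10:
  player  mins  mins_plus_10
0    Cal     4            14
1   Hana     2            12
2    Max     1            11
3   Omar     1            11
4  Quinn     1            11
5    Uma     2            12
take 3 rows with smallest mins:
  player  mins  mins_plus_10
2    Max     1            11
3   Omar     1            11
4  Quinn     1            11
Finally, mean of column 'mins_plus_10' = 11.0.

11.0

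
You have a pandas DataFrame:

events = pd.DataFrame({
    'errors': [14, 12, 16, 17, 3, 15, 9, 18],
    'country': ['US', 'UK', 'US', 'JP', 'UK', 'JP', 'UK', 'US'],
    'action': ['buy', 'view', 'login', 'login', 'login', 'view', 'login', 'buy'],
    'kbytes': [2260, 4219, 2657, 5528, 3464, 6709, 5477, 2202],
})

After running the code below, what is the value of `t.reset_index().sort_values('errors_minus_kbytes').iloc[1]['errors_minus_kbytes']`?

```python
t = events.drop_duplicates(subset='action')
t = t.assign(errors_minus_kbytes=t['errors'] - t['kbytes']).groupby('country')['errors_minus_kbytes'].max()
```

-2246

drop duplicate action (keep=first):
   errors country action  kbytes
0      14      US    buy    2260
1      12      UK   view    4219
2      16      US  login    2657
add column errors_minus_kbytes = t['errors'] - t['kbytes']:
   errors country action  kbytes  errors_minus_kbytes
0      14      US    buy    2260                -2246
1      12      UK   view    4219                -4207
2      16      US  login    2657                -2641
group by country, max of errors_minus_kbytes:
country
UK   -4207
US   -2246
Name: errors_minus_kbytes, dtype: int64
reset_index():
  country  errors_minus_kbytes
0      UK                -4207
1      US                -2246
sort by errors_minus_kbytes:
  country  errors_minus_kbytes
0      UK                -4207
1      US                -2246
Finally, value at position 1, column 'errors_minus_kbytes' = -2246.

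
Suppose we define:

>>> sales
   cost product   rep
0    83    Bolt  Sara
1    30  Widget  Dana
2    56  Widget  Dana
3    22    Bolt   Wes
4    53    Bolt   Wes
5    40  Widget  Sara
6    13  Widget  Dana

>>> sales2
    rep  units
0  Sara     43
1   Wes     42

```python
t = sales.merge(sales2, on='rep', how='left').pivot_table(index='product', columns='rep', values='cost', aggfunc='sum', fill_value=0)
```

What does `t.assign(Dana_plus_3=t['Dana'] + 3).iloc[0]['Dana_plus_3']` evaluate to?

3

merge on 'rep' (how='left') → 7 rows:
   cost product   rep  units
0    83    Bolt  Sara   43.0
1    30  Widget  Dana    NaN
2    56  Widget  Dana    NaN
3    22    Bolt   Wes   42.0
4    53    Bolt   Wes   42.0
5    40  Widget  Sara   43.0
6    13  Widget  Dana    NaN
pivot: rows=product, cols=rep, sum(cost):
rep      Dana  Sara  Wes
product                 
Bolt        0    83   75
Widget     99    40    0
add column Dana_plus_3 = t['Dana'] + 3:
rep      Dana  Sara  Wes  Dana_plus_3
product                              
Bolt        0    83   75            3
Widget     99    40    0          102
So iloc[0]['Dana_plus_3'] = 3.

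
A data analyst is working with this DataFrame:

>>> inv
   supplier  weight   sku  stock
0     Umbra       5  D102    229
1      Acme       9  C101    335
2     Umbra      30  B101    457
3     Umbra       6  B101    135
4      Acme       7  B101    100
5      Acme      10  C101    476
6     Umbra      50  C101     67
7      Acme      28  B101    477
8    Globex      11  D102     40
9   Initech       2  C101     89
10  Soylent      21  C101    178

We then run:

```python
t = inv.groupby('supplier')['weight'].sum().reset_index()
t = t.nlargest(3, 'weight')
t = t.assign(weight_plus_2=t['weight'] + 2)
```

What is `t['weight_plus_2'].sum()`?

172

group by supplier, sum of weight:
supplier
Acme       54
Globex     11
Initech     2
Soylent    21
Umbra      91
Name: weight, dtype: int64
reset_index():
  supplier  weight
0     Acme      54
1   Globex      11
2  Initech       2
3  Soylent      21
4    Umbra      91
take 3 rows with largest weight:
  supplier  weight
4    Umbra      91
0     Acme      54
3  Soylent      21
add column weight_plus_2 = t['weight'] + 2:
  supplier  weight  weight_plus_2
4    Umbra      91             93
0     Acme      54             56
3  Soylent      21             23
Finally, sum of column 'weight_plus_2' = 172.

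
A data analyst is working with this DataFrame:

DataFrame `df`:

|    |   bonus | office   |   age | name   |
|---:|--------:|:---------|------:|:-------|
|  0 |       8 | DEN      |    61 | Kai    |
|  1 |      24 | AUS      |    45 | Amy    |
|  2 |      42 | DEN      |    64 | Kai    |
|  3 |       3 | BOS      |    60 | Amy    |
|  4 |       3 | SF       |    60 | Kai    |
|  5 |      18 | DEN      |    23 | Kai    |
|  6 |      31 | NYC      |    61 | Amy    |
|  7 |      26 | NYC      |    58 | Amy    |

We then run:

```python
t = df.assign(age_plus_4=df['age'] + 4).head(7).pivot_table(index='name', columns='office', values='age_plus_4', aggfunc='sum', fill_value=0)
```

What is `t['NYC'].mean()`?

32.5

add column age_plus_4 = df['age'] + 4:
   bonus office  age name  age_plus_4
0      8    DEN   61  Kai          65
1     24    AUS   45  Amy          49
2     42    DEN   64  Kai          68
3      3    BOS   60  Amy          64
4      3     SF   60  Kai          64
5     18    DEN   23  Kai          27
6     31    NYC   61  Amy          65
7     26    NYC   58  Amy          62
take first 7 rows:
   bonus office  age name  age_plus_4
0      8    DEN   61  Kai          65
1     24    AUS   45  Amy          49
2     42    DEN   64  Kai          68
3      3    BOS   60  Amy          64
4      3     SF   60  Kai          64
5     18    DEN   23  Kai          27
6     31    NYC   61  Amy          65
pivot: rows=name, cols=office, sum(age_plus_4):
office  AUS  BOS  DEN  NYC  SF
name                          
Amy      49   64    0   65   0
Kai       0    0  160    0  64
Then the mean of column 'NYC': 32.5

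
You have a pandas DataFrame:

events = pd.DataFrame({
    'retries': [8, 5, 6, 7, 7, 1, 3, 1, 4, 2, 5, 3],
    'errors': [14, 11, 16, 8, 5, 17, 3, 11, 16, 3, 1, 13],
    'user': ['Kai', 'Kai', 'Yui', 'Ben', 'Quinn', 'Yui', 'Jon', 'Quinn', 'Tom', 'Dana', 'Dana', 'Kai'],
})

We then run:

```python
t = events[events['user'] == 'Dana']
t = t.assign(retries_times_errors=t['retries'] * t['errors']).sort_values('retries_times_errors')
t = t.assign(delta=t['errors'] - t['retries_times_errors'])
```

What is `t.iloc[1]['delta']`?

-3

filter rows where user == 'Dana':
    retries  errors  user
9         2       3  Dana
10        5       1  Dana
add column retries_times_errors = t['retries'] * t['errors']:
    retries  errors  user  retries_times_errors
9         2       3  Dana                     6
10        5       1  Dana                     5
sort by retries_times_errors:
    retries  errors  user  retries_times_errors
10        5       1  Dana                     5
9         2       3  Dana                     6
add column delta = t['errors'] - t['retries_times_errors']:
    retries  errors  user  retries_times_errors  delta
10        5       1  Dana                     5     -4
9         2       3  Dana                     6     -3
value at position 1, column 'delta' → -3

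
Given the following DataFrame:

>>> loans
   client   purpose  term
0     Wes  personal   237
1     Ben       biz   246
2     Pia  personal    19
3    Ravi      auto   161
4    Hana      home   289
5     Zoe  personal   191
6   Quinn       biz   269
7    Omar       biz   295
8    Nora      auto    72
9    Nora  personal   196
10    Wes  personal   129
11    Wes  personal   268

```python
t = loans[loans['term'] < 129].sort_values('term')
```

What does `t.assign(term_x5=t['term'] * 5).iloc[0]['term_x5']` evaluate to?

filter rows where term < 129:
  client   purpose  term
2    Pia  personal    19
8   Nora      auto    72
sort by term:
  client   purpose  term
2    Pia  personal    19
8   Nora      auto    72
add column term_x5 = t['term'] * 5:
  client   purpose  term  term_x5
2    Pia  personal    19       95
8   Nora      auto    72      360
Taking the value at position 0, column 'term_x5' gives 95.

95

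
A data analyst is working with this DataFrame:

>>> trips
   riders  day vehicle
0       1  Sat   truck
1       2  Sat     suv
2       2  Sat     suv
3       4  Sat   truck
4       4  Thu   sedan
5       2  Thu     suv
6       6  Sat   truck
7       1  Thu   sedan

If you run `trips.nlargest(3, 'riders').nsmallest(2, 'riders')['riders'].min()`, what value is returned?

take 3 rows with largest riders:
   riders  day vehicle
6       6  Sat   truck
3       4  Sat   truck
4       4  Thu   sedan
take 2 rows with smallest riders:
   riders  day vehicle
3       4  Sat   truck
4       4  Thu   sedan
The min of column 'riders' is 4.

4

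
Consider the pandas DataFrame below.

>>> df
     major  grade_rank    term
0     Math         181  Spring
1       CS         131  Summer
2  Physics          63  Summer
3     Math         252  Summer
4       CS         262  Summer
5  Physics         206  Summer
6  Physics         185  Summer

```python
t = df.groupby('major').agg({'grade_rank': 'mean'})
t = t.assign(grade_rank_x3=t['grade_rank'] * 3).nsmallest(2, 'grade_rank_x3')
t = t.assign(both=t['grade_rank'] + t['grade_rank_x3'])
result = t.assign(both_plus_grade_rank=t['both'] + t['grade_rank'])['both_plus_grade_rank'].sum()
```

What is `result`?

1739.16666667

group by major, mean of grade_rank:
         grade_rank
major              
CS       196.500000
Math     216.500000
Physics  151.333333
add column grade_rank_x3 = t['grade_rank'] * 3:
         grade_rank  grade_rank_x3
major                             
CS       196.500000          589.5
Math     216.500000          649.5
Physics  151.333333          454.0
take 2 rows with smallest grade_rank_x3:
         grade_rank  grade_rank_x3
major                             
Physics  151.333333          454.0
CS       196.500000          589.5
add column both = t['grade_rank'] + t['grade_rank_x3']:
         grade_rank  grade_rank_x3        both
major                                         
Physics  151.333333          454.0  605.333333
CS       196.500000          589.5  786.000000
add column both_plus_grade_rank = t['both'] + t['grade_rank']:
         grade_rank  grade_rank_x3        both  both_plus_grade_rank
major                                                               
Physics  151.333333          454.0  605.333333            756.666667
CS       196.500000          589.5  786.000000            982.500000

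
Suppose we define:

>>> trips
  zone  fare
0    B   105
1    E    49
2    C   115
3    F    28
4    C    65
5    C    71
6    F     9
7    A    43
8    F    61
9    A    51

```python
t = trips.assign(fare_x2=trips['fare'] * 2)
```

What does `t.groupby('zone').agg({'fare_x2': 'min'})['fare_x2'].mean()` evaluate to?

108.4

add column fare_x2 = trips['fare'] * 2:
  zone  fare  fare_x2
0    B   105      210
1    E    49       98
2    C   115      230
3    F    28       56
4    C    65      130
5    C    71      142
6    F     9       18
7    A    43       86
8    F    61      122
9    A    51      102
group by zone, min of fare_x2:
      fare_x2
zone         
A          86
B         210
C         130
E          98
F          18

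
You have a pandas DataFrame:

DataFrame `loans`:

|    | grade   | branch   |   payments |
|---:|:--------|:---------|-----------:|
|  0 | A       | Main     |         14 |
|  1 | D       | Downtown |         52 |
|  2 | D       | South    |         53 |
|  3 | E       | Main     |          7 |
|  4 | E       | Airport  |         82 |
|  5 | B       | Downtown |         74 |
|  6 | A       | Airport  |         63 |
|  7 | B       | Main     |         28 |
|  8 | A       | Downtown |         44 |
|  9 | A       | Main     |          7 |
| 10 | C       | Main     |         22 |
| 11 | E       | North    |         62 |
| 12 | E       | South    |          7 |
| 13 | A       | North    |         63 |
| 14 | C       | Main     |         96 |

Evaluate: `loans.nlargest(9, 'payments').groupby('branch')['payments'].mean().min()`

53.0

take 9 rows with largest payments:
   grade    branch  payments
14     C      Main        96
4      E   Airport        82
5      B  Downtown        74
6      A   Airport        63
13     A     North        63
11     E     North        62
2      D     South        53
1      D  Downtown        52
8      A  Downtown        44
group by branch, mean of payments:
branch
Airport     72.500000
Downtown    56.666667
Main        96.000000
North       62.500000
South       53.000000
Name: payments, dtype: float64
Reading off the min of the resulting series, we get 53.0.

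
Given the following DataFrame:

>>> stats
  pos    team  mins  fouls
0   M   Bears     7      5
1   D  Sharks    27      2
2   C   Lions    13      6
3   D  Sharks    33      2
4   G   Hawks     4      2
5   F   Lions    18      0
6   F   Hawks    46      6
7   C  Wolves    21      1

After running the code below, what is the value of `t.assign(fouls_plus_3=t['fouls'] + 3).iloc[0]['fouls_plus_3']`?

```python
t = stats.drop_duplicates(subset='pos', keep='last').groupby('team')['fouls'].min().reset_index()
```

drop duplicate pos (keep=last):
  pos    team  mins  fouls
0   M   Bears     7      5
3   D  Sharks    33      2
4   G   Hawks     4      2
6   F   Hawks    46      6
7   C  Wolves    21      1
group by team, min of fouls:
team
Bears     5
Hawks     2
Sharks    2
Wolves    1
Name: fouls, dtype: int64
reset_index():
     team  fouls
0   Bears      5
1   Hawks      2
2  Sharks      2
3  Wolves      1
add column fouls_plus_3 = t['fouls'] + 3:
     team  fouls  fouls_plus_3
0   Bears      5             8
1   Hawks      2             5
2  Sharks      2             5
3  Wolves      1             4
value at position 0, column 'fouls_plus_3' → 8

8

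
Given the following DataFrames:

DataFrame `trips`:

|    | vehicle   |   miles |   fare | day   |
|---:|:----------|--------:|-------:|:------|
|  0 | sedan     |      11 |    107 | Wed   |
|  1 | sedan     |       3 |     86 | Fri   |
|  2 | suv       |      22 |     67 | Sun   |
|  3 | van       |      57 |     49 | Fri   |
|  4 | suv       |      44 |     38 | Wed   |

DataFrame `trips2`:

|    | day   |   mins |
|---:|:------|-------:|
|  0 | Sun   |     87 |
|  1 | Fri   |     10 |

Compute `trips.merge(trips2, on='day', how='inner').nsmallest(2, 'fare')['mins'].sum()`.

97

merge on 'day' (how='inner') → 3 rows:
  vehicle  miles  fare  day  mins
0   sedan      3    86  Fri    10
1     suv     22    67  Sun    87
2     van     57    49  Fri    10
take 2 rows with smallest fare:
  vehicle  miles  fare  day  mins
2     van     57    49  Fri    10
1     suv     22    67  Sun    87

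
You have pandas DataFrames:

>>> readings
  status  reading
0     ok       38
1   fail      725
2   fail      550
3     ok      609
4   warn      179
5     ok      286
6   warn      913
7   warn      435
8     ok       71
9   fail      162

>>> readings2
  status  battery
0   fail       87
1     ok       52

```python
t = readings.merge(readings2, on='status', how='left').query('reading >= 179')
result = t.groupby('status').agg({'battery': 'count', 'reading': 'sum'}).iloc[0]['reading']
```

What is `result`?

1275

merge on 'status' (how='left') → 10 rows:
  status  reading  battery
0     ok       38     52.0
1   fail      725     87.0
2   fail      550     87.0
3     ok      609     52.0
4   warn      179      NaN
5     ok      286     52.0
6   warn      913      NaN
7   warn      435      NaN
8     ok       71     52.0
9   fail      162     87.0
filter rows where reading >= 179:
  status  reading  battery
1   fail      725     87.0
2   fail      550     87.0
3     ok      609     52.0
4   warn      179      NaN
5     ok      286     52.0
6   warn      913      NaN
7   warn      435      NaN
group by status: count(battery), sum(reading):
        battery  reading
status                  
fail          2     1275
ok            2      895
warn          0     1527
Then the value at position 0, column 'reading': 1275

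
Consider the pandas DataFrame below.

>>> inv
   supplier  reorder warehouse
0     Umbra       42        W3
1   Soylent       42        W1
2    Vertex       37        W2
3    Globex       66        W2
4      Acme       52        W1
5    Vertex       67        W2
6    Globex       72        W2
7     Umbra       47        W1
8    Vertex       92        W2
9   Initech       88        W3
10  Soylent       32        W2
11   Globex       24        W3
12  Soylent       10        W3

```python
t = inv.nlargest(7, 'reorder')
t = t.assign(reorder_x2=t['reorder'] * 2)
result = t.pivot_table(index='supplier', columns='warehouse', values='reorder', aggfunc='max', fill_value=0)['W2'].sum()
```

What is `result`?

164

take 7 rows with largest reorder:
  supplier  reorder warehouse
8   Vertex       92        W2
9  Initech       88        W3
6   Globex       72        W2
5   Vertex       67        W2
3   Globex       66        W2
4     Acme       52        W1
7    Umbra       47        W1
add column reorder_x2 = t['reorder'] * 2:
  supplier  reorder warehouse  reorder_x2
8   Vertex       92        W2         184
9  Initech       88        W3         176
6   Globex       72        W2         144
5   Vertex       67        W2         134
3   Globex       66        W2         132
4     Acme       52        W1         104
7    Umbra       47        W1          94
pivot: rows=supplier, cols=warehouse, max(reorder):
warehouse  W1  W2  W3
supplier             
Acme       52   0   0
Globex      0  72   0
Initech     0   0  88
Umbra      47   0   0
Vertex      0  92   0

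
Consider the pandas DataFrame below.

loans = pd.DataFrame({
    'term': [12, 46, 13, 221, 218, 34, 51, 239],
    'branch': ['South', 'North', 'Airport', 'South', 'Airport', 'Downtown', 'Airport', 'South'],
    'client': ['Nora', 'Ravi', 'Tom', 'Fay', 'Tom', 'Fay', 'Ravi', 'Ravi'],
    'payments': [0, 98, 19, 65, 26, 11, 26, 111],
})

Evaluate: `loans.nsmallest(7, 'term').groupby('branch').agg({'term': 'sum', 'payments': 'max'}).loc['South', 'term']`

233

take 7 rows with smallest term:
   term    branch client  payments
0    12     South   Nora         0
2    13   Airport    Tom        19
5    34  Downtown    Fay        11
1    46     North   Ravi        98
6    51   Airport   Ravi        26
4   218   Airport    Tom        26
3   221     South    Fay        65
group by branch: sum(term), max(payments):
          term  payments
branch                  
Airport    282        26
Downtown    34        11
North       46        98
South      233        65
Then the value at row 'South', column 'term': 233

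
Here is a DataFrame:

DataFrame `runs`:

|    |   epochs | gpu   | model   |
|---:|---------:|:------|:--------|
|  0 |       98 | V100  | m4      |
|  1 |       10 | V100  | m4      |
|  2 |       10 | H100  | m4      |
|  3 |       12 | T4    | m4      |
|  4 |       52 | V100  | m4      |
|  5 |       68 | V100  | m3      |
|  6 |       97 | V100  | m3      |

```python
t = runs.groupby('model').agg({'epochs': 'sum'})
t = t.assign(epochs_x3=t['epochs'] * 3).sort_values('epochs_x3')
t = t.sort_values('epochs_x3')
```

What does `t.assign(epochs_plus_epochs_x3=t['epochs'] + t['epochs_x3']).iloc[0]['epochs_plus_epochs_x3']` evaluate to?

group by model, sum of epochs:
       epochs
model        
m3        165
m4        182
add column epochs_x3 = t['epochs'] * 3:
       epochs  epochs_x3
model                   
m3        165        495
m4        182        546
sort by epochs_x3:
       epochs  epochs_x3
model                   
m3        165        495
m4        182        546
sort by epochs_x3:
       epochs  epochs_x3
model                   
m3        165        495
m4        182        546
add column epochs_plus_epochs_x3 = t['epochs'] + t['epochs_x3']:
       epochs  epochs_x3  epochs_plus_epochs_x3
model                                          
m3        165        495                    660
m4        182        546                    728
Reading off the value at position 0, column 'epochs_plus_epochs_x3', we get 660.

660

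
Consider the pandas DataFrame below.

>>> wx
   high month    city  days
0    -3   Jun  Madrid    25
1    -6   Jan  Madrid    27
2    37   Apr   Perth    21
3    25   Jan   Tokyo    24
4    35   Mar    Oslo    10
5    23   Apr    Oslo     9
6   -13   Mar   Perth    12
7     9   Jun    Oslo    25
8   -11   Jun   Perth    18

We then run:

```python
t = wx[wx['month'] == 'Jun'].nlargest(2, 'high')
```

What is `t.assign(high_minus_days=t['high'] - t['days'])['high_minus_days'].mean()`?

-22.0

filter rows where month == 'Jun':
   high month    city  days
0    -3   Jun  Madrid    25
7     9   Jun    Oslo    25
8   -11   Jun   Perth    18
take 2 rows with largest high:
   high month    city  days
7     9   Jun    Oslo    25
0    -3   Jun  Madrid    25
add column high_minus_days = t['high'] - t['days']:
   high month    city  days  high_minus_days
7     9   Jun    Oslo    25              -16
0    -3   Jun  Madrid    25              -28
The mean of column 'high_minus_days' is -22.0.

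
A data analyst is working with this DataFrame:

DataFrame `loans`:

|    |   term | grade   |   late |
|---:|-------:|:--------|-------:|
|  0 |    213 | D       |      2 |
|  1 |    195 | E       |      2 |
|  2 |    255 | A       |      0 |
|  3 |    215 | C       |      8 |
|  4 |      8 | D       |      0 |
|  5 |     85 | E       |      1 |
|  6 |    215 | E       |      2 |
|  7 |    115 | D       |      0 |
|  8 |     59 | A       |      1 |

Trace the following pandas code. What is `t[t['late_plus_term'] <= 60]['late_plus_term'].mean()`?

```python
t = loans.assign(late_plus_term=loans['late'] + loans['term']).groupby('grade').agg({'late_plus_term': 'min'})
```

34.0

add column late_plus_term = loans['late'] + loans['term']:
   term grade  late  late_plus_term
0   213     D     2             215
1   195     E     2             197
2   255     A     0             255
3   215     C     8             223
4     8     D     0               8
5    85     E     1              86
6   215     E     2             217
7   115     D     0             115
8    59     A     1              60
group by grade, min of late_plus_term:
       late_plus_term
grade                
A                  60
C                 223
D                   8
E                  86
filter rows where late_plus_term <= 60:
       late_plus_term
grade                
A                  60
D                   8
Taking the mean of column 'late_plus_term' gives 34.0.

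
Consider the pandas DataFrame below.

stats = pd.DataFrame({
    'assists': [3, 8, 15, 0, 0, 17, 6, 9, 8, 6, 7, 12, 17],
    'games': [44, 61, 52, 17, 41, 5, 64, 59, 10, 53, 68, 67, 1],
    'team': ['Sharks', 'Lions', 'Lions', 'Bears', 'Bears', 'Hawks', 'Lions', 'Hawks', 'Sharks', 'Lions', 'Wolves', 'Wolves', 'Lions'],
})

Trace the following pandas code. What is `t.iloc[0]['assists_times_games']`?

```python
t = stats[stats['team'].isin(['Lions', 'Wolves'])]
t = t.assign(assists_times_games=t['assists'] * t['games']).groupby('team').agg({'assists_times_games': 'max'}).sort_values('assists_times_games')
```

780

filter rows where team in ['Lions', 'Wolves']:
    assists  games    team
1         8     61   Lions
2        15     52   Lions
6         6     64   Lions
9         6     53   Lions
10        7     68  Wolves
11       12     67  Wolves
12       17      1   Lions
add column assists_times_games = t['assists'] * t['games']:
    assists  games    team  assists_times_games
1         8     61   Lions                  488
2        15     52   Lions                  780
6         6     64   Lions                  384
9         6     53   Lions                  318
10        7     68  Wolves                  476
11       12     67  Wolves                  804
12       17      1   Lions                   17
group by team, max of assists_times_games:
        assists_times_games
team                       
Lions                   780
Wolves                  804
sort by assists_times_games:
        assists_times_games
team                       
Lions                   780
Wolves                  804
So iloc[0]['assists_times_games'] = 780.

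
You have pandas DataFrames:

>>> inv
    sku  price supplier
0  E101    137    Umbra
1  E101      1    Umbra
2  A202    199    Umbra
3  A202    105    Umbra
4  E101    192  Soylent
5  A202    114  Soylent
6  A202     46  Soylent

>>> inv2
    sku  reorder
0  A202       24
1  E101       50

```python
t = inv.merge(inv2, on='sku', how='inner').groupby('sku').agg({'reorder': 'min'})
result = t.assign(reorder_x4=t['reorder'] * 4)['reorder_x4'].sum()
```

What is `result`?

merge on 'sku' (how='inner') → 7 rows:
    sku  price supplier  reorder
0  E101    137    Umbra       50
1  E101      1    Umbra       50
2  A202    199    Umbra       24
3  A202    105    Umbra       24
4  E101    192  Soylent       50
5  A202    114  Soylent       24
6  A202     46  Soylent       24
group by sku, min of reorder:
      reorder
sku          
A202       24
E101       50
add column reorder_x4 = t['reorder'] * 4:
      reorder  reorder_x4
sku                      
A202       24          96
E101       50         200
The sum of column 'reorder_x4' is 296.

296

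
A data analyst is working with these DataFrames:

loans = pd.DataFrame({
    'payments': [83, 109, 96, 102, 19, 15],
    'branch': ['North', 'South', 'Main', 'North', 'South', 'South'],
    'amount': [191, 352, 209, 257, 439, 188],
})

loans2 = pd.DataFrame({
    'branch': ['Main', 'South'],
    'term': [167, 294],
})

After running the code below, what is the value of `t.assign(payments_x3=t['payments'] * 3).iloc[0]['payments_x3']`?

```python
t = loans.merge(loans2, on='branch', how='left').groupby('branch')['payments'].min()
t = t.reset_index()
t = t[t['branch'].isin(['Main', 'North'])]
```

288

merge on 'branch' (how='left') → 6 rows:
   payments branch  amount   term
0        83  North     191    NaN
1       109  South     352  294.0
2        96   Main     209  167.0
3       102  North     257    NaN
4        19  South     439  294.0
5        15  South     188  294.0
group by branch, min of payments:
branch
Main     96
North    83
South    15
Name: payments, dtype: int64
reset_index():
  branch  payments
0   Main        96
1  North        83
2  South        15
filter rows where branch in ['Main', 'North']:
  branch  payments
0   Main        96
1  North        83
add column payments_x3 = t['payments'] * 3:
  branch  payments  payments_x3
0   Main        96          288
1  North        83          249
Reading off the value at position 0, column 'payments_x3', we get 288.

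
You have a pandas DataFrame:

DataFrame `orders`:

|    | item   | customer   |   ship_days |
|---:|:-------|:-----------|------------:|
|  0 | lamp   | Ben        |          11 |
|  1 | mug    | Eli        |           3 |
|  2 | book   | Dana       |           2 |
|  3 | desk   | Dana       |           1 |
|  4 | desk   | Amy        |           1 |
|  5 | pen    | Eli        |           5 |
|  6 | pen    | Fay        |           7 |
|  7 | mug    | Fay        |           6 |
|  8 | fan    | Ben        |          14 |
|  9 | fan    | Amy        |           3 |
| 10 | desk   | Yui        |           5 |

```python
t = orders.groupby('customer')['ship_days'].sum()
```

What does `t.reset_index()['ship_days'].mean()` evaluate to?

group by customer, sum of ship_days:
customer
Amy      4
Ben     25
Dana     3
Eli      8
Fay     13
Yui      5
Name: ship_days, dtype: int64
reset_index():
  customer  ship_days
0      Amy          4
1      Ben         25
2     Dana          3
3      Eli          8
4      Fay         13
5      Yui          5
Finally, mean of column 'ship_days' = 9.66666666667.

9.66666666667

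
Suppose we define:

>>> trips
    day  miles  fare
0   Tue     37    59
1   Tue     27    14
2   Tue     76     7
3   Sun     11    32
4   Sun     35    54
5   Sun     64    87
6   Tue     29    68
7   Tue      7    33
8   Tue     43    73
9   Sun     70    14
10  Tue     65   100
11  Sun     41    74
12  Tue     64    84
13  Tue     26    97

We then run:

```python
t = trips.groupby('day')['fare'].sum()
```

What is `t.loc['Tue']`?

group by day, sum of fare:
day
Sun    261
Tue    535
Name: fare, dtype: int64
So loc['Tue'] = 535.

535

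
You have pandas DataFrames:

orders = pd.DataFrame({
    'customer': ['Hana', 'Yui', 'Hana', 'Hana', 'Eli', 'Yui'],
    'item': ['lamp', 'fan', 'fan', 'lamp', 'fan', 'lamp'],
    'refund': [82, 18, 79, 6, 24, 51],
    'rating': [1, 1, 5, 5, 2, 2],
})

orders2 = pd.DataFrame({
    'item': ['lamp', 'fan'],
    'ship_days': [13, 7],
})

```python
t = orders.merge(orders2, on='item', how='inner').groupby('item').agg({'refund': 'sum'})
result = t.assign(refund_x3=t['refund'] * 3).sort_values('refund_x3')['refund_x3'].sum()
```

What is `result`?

780

merge on 'item' (how='inner') → 6 rows:
  customer  item  refund  rating  ship_days
0     Hana  lamp      82       1         13
1      Yui   fan      18       1          7
2     Hana   fan      79       5          7
3     Hana  lamp       6       5         13
4      Eli   fan      24       2          7
5      Yui  lamp      51       2         13
group by item, sum of refund:
      refund
item        
fan      121
lamp     139
add column refund_x3 = t['refund'] * 3:
      refund  refund_x3
item                   
fan      121        363
lamp     139        417
sort by refund_x3:
      refund  refund_x3
item                   
fan      121        363
lamp     139        417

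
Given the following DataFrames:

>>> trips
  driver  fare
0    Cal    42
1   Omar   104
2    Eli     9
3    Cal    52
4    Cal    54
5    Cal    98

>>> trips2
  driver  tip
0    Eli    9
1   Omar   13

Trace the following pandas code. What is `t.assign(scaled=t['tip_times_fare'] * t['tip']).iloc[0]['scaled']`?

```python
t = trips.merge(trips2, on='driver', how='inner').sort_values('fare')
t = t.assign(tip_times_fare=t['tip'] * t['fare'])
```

729

merge on 'driver' (how='inner') → 2 rows:
  driver  fare  tip
0   Omar   104   13
1    Eli     9    9
sort by fare:
  driver  fare  tip
1    Eli     9    9
0   Omar   104   13
add column tip_times_fare = t['tip'] * t['fare']:
  driver  fare  tip  tip_times_fare
1    Eli     9    9              81
0   Omar   104   13            1352
add column scaled = t['tip_times_fare'] * t['tip']:
  driver  fare  tip  tip_times_fare  scaled
1    Eli     9    9              81     729
0   Omar   104   13            1352   17576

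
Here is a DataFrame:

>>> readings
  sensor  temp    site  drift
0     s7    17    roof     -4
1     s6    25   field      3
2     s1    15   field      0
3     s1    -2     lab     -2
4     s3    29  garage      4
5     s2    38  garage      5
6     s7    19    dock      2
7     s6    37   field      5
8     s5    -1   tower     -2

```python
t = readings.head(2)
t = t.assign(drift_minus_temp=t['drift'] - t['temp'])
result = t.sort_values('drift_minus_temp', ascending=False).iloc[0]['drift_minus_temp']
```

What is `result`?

-21

take first 2 rows:
  sensor  temp   site  drift
0     s7    17   roof     -4
1     s6    25  field      3
add column drift_minus_temp = t['drift'] - t['temp']:
  sensor  temp   site  drift  drift_minus_temp
0     s7    17   roof     -4               -21
1     s6    25  field      3               -22
sort by drift_minus_temp descending:
  sensor  temp   site  drift  drift_minus_temp
0     s7    17   roof     -4               -21
1     s6    25  field      3               -22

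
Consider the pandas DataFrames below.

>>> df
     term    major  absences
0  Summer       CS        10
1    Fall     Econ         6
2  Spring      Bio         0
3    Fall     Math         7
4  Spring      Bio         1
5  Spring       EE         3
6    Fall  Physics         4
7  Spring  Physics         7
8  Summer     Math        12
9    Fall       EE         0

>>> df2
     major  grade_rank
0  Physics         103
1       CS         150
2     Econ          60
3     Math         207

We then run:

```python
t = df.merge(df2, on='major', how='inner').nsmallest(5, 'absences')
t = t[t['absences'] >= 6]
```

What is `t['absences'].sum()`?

merge on 'major' (how='inner') → 6 rows:
     term    major  absences  grade_rank
0  Summer       CS        10         150
1    Fall     Econ         6          60
2    Fall     Math         7         207
3    Fall  Physics         4         103
4  Spring  Physics         7         103
5  Summer     Math        12         207
take 5 rows with smallest absences:
     term    major  absences  grade_rank
3    Fall  Physics         4         103
1    Fall     Econ         6          60
2    Fall     Math         7         207
4  Spring  Physics         7         103
0  Summer       CS        10         150
filter rows where absences >= 6:
     term    major  absences  grade_rank
1    Fall     Econ         6          60
2    Fall     Math         7         207
4  Spring  Physics         7         103
0  Summer       CS        10         150

30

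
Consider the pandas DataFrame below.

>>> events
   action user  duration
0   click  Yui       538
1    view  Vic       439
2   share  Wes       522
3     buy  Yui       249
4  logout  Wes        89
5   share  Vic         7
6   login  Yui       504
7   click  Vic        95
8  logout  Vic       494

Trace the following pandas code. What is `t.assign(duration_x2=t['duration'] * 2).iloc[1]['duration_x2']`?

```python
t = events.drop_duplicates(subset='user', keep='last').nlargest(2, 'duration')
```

drop duplicate user (keep=last):
   action user  duration
4  logout  Wes        89
6   login  Yui       504
8  logout  Vic       494
take 2 rows with largest duration:
   action user  duration
6   login  Yui       504
8  logout  Vic       494
add column duration_x2 = t['duration'] * 2:
   action user  duration  duration_x2
6   login  Yui       504         1008
8  logout  Vic       494          988

988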